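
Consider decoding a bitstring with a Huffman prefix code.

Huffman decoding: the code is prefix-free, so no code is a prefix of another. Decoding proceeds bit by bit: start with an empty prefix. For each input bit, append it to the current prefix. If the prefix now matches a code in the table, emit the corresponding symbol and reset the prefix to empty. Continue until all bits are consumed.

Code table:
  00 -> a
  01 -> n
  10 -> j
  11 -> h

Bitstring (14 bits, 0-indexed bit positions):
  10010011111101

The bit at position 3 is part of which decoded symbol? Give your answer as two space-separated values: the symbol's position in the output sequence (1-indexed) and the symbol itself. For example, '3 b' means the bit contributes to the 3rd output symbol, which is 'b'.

Answer: 2 n

Derivation:
Bit 0: prefix='1' (no match yet)
Bit 1: prefix='10' -> emit 'j', reset
Bit 2: prefix='0' (no match yet)
Bit 3: prefix='01' -> emit 'n', reset
Bit 4: prefix='0' (no match yet)
Bit 5: prefix='00' -> emit 'a', reset
Bit 6: prefix='1' (no match yet)
Bit 7: prefix='11' -> emit 'h', reset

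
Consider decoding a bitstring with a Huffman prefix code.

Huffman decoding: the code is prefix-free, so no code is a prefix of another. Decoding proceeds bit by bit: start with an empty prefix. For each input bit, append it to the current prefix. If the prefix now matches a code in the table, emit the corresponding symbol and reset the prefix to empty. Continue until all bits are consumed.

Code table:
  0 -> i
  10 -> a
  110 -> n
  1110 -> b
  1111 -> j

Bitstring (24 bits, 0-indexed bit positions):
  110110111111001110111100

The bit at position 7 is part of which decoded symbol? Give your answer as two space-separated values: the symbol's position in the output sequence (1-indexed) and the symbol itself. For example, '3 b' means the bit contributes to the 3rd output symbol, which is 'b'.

Bit 0: prefix='1' (no match yet)
Bit 1: prefix='11' (no match yet)
Bit 2: prefix='110' -> emit 'n', reset
Bit 3: prefix='1' (no match yet)
Bit 4: prefix='11' (no match yet)
Bit 5: prefix='110' -> emit 'n', reset
Bit 6: prefix='1' (no match yet)
Bit 7: prefix='11' (no match yet)
Bit 8: prefix='111' (no match yet)
Bit 9: prefix='1111' -> emit 'j', reset
Bit 10: prefix='1' (no match yet)
Bit 11: prefix='11' (no match yet)

Answer: 3 j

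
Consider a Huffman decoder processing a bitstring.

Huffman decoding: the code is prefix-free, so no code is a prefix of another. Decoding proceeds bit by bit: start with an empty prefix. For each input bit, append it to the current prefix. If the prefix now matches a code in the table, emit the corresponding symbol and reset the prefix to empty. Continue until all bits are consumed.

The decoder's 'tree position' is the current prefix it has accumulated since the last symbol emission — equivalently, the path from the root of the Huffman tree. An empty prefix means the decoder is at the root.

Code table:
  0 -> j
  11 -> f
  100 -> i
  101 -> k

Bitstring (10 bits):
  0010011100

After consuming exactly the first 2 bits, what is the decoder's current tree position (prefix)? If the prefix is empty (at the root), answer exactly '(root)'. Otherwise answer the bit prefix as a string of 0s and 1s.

Bit 0: prefix='0' -> emit 'j', reset
Bit 1: prefix='0' -> emit 'j', reset

Answer: (root)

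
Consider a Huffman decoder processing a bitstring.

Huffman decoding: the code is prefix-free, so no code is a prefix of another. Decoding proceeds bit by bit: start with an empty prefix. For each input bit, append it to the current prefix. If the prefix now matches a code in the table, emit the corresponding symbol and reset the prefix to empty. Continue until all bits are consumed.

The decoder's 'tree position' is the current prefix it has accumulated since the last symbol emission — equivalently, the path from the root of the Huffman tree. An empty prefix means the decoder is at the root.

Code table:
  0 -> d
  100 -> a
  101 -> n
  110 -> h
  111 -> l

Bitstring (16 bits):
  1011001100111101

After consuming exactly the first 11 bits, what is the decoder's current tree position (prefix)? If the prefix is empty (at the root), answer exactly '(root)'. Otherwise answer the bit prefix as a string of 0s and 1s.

Bit 0: prefix='1' (no match yet)
Bit 1: prefix='10' (no match yet)
Bit 2: prefix='101' -> emit 'n', reset
Bit 3: prefix='1' (no match yet)
Bit 4: prefix='10' (no match yet)
Bit 5: prefix='100' -> emit 'a', reset
Bit 6: prefix='1' (no match yet)
Bit 7: prefix='11' (no match yet)
Bit 8: prefix='110' -> emit 'h', reset
Bit 9: prefix='0' -> emit 'd', reset
Bit 10: prefix='1' (no match yet)

Answer: 1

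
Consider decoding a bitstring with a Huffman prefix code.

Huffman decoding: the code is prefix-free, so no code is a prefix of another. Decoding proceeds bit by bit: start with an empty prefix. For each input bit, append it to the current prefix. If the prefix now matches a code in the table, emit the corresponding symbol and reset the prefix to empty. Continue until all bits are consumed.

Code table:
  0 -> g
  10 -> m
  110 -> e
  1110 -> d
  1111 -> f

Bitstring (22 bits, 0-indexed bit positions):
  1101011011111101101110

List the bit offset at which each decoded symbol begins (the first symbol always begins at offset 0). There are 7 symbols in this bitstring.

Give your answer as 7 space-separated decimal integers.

Answer: 0 3 5 8 12 15 18

Derivation:
Bit 0: prefix='1' (no match yet)
Bit 1: prefix='11' (no match yet)
Bit 2: prefix='110' -> emit 'e', reset
Bit 3: prefix='1' (no match yet)
Bit 4: prefix='10' -> emit 'm', reset
Bit 5: prefix='1' (no match yet)
Bit 6: prefix='11' (no match yet)
Bit 7: prefix='110' -> emit 'e', reset
Bit 8: prefix='1' (no match yet)
Bit 9: prefix='11' (no match yet)
Bit 10: prefix='111' (no match yet)
Bit 11: prefix='1111' -> emit 'f', reset
Bit 12: prefix='1' (no match yet)
Bit 13: prefix='11' (no match yet)
Bit 14: prefix='110' -> emit 'e', reset
Bit 15: prefix='1' (no match yet)
Bit 16: prefix='11' (no match yet)
Bit 17: prefix='110' -> emit 'e', reset
Bit 18: prefix='1' (no match yet)
Bit 19: prefix='11' (no match yet)
Bit 20: prefix='111' (no match yet)
Bit 21: prefix='1110' -> emit 'd', reset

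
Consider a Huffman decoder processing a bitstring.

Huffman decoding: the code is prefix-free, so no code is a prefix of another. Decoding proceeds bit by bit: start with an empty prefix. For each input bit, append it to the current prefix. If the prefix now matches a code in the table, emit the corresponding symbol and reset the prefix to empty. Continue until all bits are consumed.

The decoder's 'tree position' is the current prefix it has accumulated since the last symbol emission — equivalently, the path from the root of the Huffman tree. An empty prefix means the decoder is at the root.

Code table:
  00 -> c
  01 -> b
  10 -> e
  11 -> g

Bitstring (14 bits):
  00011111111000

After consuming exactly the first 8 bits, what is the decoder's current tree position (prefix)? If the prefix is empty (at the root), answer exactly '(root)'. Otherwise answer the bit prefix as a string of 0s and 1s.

Bit 0: prefix='0' (no match yet)
Bit 1: prefix='00' -> emit 'c', reset
Bit 2: prefix='0' (no match yet)
Bit 3: prefix='01' -> emit 'b', reset
Bit 4: prefix='1' (no match yet)
Bit 5: prefix='11' -> emit 'g', reset
Bit 6: prefix='1' (no match yet)
Bit 7: prefix='11' -> emit 'g', reset

Answer: (root)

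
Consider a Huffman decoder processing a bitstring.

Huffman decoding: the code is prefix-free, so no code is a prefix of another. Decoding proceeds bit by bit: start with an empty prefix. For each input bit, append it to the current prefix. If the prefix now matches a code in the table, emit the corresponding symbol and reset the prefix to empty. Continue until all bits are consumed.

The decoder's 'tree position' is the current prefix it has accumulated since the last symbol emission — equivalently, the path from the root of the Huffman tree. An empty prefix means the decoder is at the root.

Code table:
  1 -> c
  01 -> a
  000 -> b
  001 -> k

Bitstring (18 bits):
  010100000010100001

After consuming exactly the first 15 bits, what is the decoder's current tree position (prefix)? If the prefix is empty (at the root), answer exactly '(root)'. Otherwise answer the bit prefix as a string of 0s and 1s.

Bit 0: prefix='0' (no match yet)
Bit 1: prefix='01' -> emit 'a', reset
Bit 2: prefix='0' (no match yet)
Bit 3: prefix='01' -> emit 'a', reset
Bit 4: prefix='0' (no match yet)
Bit 5: prefix='00' (no match yet)
Bit 6: prefix='000' -> emit 'b', reset
Bit 7: prefix='0' (no match yet)
Bit 8: prefix='00' (no match yet)
Bit 9: prefix='000' -> emit 'b', reset
Bit 10: prefix='1' -> emit 'c', reset
Bit 11: prefix='0' (no match yet)
Bit 12: prefix='01' -> emit 'a', reset
Bit 13: prefix='0' (no match yet)
Bit 14: prefix='00' (no match yet)

Answer: 00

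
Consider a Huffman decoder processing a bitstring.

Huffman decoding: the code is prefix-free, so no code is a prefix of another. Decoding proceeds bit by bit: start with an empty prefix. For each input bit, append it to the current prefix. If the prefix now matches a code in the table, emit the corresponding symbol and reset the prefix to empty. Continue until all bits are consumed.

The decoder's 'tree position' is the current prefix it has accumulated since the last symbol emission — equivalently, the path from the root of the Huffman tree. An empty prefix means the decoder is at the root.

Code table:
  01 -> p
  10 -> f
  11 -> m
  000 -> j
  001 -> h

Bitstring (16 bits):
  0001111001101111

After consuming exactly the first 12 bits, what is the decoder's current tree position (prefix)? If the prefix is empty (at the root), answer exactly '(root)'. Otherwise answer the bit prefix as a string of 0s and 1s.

Bit 0: prefix='0' (no match yet)
Bit 1: prefix='00' (no match yet)
Bit 2: prefix='000' -> emit 'j', reset
Bit 3: prefix='1' (no match yet)
Bit 4: prefix='11' -> emit 'm', reset
Bit 5: prefix='1' (no match yet)
Bit 6: prefix='11' -> emit 'm', reset
Bit 7: prefix='0' (no match yet)
Bit 8: prefix='00' (no match yet)
Bit 9: prefix='001' -> emit 'h', reset
Bit 10: prefix='1' (no match yet)
Bit 11: prefix='10' -> emit 'f', reset

Answer: (root)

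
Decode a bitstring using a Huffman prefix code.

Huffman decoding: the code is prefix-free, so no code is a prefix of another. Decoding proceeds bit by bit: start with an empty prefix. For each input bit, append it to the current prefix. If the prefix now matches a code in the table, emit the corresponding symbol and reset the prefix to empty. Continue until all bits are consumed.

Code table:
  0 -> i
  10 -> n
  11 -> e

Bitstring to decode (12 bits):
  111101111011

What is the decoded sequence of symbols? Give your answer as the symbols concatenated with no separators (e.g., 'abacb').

Bit 0: prefix='1' (no match yet)
Bit 1: prefix='11' -> emit 'e', reset
Bit 2: prefix='1' (no match yet)
Bit 3: prefix='11' -> emit 'e', reset
Bit 4: prefix='0' -> emit 'i', reset
Bit 5: prefix='1' (no match yet)
Bit 6: prefix='11' -> emit 'e', reset
Bit 7: prefix='1' (no match yet)
Bit 8: prefix='11' -> emit 'e', reset
Bit 9: prefix='0' -> emit 'i', reset
Bit 10: prefix='1' (no match yet)
Bit 11: prefix='11' -> emit 'e', reset

Answer: eeieeie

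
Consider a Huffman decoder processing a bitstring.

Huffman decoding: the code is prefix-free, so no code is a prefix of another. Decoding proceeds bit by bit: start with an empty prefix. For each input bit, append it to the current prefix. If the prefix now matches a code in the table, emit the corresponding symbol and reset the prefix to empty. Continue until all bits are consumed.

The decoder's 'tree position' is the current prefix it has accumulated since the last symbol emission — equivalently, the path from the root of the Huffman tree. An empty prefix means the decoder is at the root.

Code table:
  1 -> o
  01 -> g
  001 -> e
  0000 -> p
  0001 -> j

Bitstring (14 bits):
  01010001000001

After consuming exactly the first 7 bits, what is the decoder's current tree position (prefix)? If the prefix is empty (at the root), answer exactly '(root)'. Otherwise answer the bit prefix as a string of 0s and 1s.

Bit 0: prefix='0' (no match yet)
Bit 1: prefix='01' -> emit 'g', reset
Bit 2: prefix='0' (no match yet)
Bit 3: prefix='01' -> emit 'g', reset
Bit 4: prefix='0' (no match yet)
Bit 5: prefix='00' (no match yet)
Bit 6: prefix='000' (no match yet)

Answer: 000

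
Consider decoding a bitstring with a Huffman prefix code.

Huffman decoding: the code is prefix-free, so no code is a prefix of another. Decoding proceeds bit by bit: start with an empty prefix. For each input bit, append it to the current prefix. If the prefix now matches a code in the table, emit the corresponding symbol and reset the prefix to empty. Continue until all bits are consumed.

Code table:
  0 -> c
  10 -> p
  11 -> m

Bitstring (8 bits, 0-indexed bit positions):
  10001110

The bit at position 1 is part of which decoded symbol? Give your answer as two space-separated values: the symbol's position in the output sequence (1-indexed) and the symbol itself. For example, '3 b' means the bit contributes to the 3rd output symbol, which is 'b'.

Bit 0: prefix='1' (no match yet)
Bit 1: prefix='10' -> emit 'p', reset
Bit 2: prefix='0' -> emit 'c', reset
Bit 3: prefix='0' -> emit 'c', reset
Bit 4: prefix='1' (no match yet)
Bit 5: prefix='11' -> emit 'm', reset

Answer: 1 p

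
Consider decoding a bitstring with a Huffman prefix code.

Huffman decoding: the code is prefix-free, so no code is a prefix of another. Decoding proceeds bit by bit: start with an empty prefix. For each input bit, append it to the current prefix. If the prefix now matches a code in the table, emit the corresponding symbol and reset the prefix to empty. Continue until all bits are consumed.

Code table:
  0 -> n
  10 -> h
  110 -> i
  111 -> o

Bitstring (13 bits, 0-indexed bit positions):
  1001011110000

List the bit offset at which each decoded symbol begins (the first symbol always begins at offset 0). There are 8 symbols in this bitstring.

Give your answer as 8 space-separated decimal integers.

Bit 0: prefix='1' (no match yet)
Bit 1: prefix='10' -> emit 'h', reset
Bit 2: prefix='0' -> emit 'n', reset
Bit 3: prefix='1' (no match yet)
Bit 4: prefix='10' -> emit 'h', reset
Bit 5: prefix='1' (no match yet)
Bit 6: prefix='11' (no match yet)
Bit 7: prefix='111' -> emit 'o', reset
Bit 8: prefix='1' (no match yet)
Bit 9: prefix='10' -> emit 'h', reset
Bit 10: prefix='0' -> emit 'n', reset
Bit 11: prefix='0' -> emit 'n', reset
Bit 12: prefix='0' -> emit 'n', reset

Answer: 0 2 3 5 8 10 11 12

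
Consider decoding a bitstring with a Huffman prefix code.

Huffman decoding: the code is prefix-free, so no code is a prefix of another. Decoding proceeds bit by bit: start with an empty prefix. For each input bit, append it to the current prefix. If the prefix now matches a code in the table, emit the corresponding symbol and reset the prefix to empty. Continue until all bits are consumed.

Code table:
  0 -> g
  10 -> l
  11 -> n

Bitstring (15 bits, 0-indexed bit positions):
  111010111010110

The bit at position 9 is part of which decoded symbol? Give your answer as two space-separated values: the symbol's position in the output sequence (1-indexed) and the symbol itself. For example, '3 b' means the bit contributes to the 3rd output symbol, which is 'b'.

Bit 0: prefix='1' (no match yet)
Bit 1: prefix='11' -> emit 'n', reset
Bit 2: prefix='1' (no match yet)
Bit 3: prefix='10' -> emit 'l', reset
Bit 4: prefix='1' (no match yet)
Bit 5: prefix='10' -> emit 'l', reset
Bit 6: prefix='1' (no match yet)
Bit 7: prefix='11' -> emit 'n', reset
Bit 8: prefix='1' (no match yet)
Bit 9: prefix='10' -> emit 'l', reset
Bit 10: prefix='1' (no match yet)
Bit 11: prefix='10' -> emit 'l', reset
Bit 12: prefix='1' (no match yet)
Bit 13: prefix='11' -> emit 'n', reset

Answer: 5 l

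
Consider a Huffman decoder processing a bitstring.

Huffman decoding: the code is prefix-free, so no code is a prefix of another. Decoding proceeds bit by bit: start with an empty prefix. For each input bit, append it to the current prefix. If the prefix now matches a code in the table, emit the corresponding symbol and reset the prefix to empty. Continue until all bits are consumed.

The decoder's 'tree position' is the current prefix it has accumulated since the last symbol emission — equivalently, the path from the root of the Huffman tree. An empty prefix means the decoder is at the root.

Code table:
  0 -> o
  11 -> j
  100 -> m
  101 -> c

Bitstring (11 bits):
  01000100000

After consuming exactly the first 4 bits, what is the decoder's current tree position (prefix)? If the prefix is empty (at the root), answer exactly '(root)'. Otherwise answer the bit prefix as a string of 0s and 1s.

Answer: (root)

Derivation:
Bit 0: prefix='0' -> emit 'o', reset
Bit 1: prefix='1' (no match yet)
Bit 2: prefix='10' (no match yet)
Bit 3: prefix='100' -> emit 'm', reset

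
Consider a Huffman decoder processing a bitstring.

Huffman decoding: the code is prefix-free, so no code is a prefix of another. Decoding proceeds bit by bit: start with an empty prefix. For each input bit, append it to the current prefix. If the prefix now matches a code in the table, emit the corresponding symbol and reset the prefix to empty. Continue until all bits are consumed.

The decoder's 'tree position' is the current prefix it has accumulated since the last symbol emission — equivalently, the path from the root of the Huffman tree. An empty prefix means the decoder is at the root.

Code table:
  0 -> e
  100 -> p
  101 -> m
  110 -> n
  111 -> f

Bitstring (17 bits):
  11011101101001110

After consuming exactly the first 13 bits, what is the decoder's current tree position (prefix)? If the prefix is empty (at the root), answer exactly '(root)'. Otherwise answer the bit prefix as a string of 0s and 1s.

Answer: (root)

Derivation:
Bit 0: prefix='1' (no match yet)
Bit 1: prefix='11' (no match yet)
Bit 2: prefix='110' -> emit 'n', reset
Bit 3: prefix='1' (no match yet)
Bit 4: prefix='11' (no match yet)
Bit 5: prefix='111' -> emit 'f', reset
Bit 6: prefix='0' -> emit 'e', reset
Bit 7: prefix='1' (no match yet)
Bit 8: prefix='11' (no match yet)
Bit 9: prefix='110' -> emit 'n', reset
Bit 10: prefix='1' (no match yet)
Bit 11: prefix='10' (no match yet)
Bit 12: prefix='100' -> emit 'p', reset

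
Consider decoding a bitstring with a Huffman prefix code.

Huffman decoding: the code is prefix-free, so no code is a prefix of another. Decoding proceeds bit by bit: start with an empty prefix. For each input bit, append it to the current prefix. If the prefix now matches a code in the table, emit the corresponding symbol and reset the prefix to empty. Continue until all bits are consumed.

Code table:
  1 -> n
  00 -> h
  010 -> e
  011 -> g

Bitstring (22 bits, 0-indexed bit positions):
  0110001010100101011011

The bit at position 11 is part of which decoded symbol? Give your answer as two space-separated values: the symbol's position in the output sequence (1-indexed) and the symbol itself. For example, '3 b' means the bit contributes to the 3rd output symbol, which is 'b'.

Answer: 5 e

Derivation:
Bit 0: prefix='0' (no match yet)
Bit 1: prefix='01' (no match yet)
Bit 2: prefix='011' -> emit 'g', reset
Bit 3: prefix='0' (no match yet)
Bit 4: prefix='00' -> emit 'h', reset
Bit 5: prefix='0' (no match yet)
Bit 6: prefix='01' (no match yet)
Bit 7: prefix='010' -> emit 'e', reset
Bit 8: prefix='1' -> emit 'n', reset
Bit 9: prefix='0' (no match yet)
Bit 10: prefix='01' (no match yet)
Bit 11: prefix='010' -> emit 'e', reset
Bit 12: prefix='0' (no match yet)
Bit 13: prefix='01' (no match yet)
Bit 14: prefix='010' -> emit 'e', reset
Bit 15: prefix='1' -> emit 'n', reset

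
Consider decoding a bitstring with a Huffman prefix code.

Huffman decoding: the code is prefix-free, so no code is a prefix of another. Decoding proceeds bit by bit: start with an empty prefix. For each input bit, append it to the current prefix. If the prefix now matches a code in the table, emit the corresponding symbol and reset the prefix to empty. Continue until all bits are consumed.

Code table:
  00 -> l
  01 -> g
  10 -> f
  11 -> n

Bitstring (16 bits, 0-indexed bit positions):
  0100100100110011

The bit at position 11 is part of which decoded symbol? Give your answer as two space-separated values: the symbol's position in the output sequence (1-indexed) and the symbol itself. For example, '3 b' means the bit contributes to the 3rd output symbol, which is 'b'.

Answer: 6 n

Derivation:
Bit 0: prefix='0' (no match yet)
Bit 1: prefix='01' -> emit 'g', reset
Bit 2: prefix='0' (no match yet)
Bit 3: prefix='00' -> emit 'l', reset
Bit 4: prefix='1' (no match yet)
Bit 5: prefix='10' -> emit 'f', reset
Bit 6: prefix='0' (no match yet)
Bit 7: prefix='01' -> emit 'g', reset
Bit 8: prefix='0' (no match yet)
Bit 9: prefix='00' -> emit 'l', reset
Bit 10: prefix='1' (no match yet)
Bit 11: prefix='11' -> emit 'n', reset
Bit 12: prefix='0' (no match yet)
Bit 13: prefix='00' -> emit 'l', reset
Bit 14: prefix='1' (no match yet)
Bit 15: prefix='11' -> emit 'n', reset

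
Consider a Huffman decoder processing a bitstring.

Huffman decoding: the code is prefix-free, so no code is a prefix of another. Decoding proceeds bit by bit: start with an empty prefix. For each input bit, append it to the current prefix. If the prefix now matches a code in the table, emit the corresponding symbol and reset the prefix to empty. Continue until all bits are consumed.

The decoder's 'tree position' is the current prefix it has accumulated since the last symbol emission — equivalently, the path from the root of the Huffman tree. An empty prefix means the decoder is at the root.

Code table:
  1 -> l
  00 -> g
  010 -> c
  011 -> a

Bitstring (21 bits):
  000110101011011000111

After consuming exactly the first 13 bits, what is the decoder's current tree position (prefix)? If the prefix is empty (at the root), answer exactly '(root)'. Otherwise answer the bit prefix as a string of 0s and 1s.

Answer: 0

Derivation:
Bit 0: prefix='0' (no match yet)
Bit 1: prefix='00' -> emit 'g', reset
Bit 2: prefix='0' (no match yet)
Bit 3: prefix='01' (no match yet)
Bit 4: prefix='011' -> emit 'a', reset
Bit 5: prefix='0' (no match yet)
Bit 6: prefix='01' (no match yet)
Bit 7: prefix='010' -> emit 'c', reset
Bit 8: prefix='1' -> emit 'l', reset
Bit 9: prefix='0' (no match yet)
Bit 10: prefix='01' (no match yet)
Bit 11: prefix='011' -> emit 'a', reset
Bit 12: prefix='0' (no match yet)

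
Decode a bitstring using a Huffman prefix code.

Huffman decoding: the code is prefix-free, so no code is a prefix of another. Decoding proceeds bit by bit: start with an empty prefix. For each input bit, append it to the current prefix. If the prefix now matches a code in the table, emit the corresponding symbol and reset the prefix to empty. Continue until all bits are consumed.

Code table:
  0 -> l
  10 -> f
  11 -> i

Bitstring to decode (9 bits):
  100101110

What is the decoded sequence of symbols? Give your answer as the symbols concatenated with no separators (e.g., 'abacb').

Bit 0: prefix='1' (no match yet)
Bit 1: prefix='10' -> emit 'f', reset
Bit 2: prefix='0' -> emit 'l', reset
Bit 3: prefix='1' (no match yet)
Bit 4: prefix='10' -> emit 'f', reset
Bit 5: prefix='1' (no match yet)
Bit 6: prefix='11' -> emit 'i', reset
Bit 7: prefix='1' (no match yet)
Bit 8: prefix='10' -> emit 'f', reset

Answer: flfif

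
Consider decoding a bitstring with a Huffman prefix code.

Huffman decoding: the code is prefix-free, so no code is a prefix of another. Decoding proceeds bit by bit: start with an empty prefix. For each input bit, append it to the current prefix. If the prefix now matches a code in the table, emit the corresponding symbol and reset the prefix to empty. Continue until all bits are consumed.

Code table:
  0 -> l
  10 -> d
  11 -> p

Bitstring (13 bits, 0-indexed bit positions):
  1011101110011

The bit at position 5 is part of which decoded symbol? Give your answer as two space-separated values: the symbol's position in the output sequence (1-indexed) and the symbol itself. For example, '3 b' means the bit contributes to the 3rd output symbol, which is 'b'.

Bit 0: prefix='1' (no match yet)
Bit 1: prefix='10' -> emit 'd', reset
Bit 2: prefix='1' (no match yet)
Bit 3: prefix='11' -> emit 'p', reset
Bit 4: prefix='1' (no match yet)
Bit 5: prefix='10' -> emit 'd', reset
Bit 6: prefix='1' (no match yet)
Bit 7: prefix='11' -> emit 'p', reset
Bit 8: prefix='1' (no match yet)
Bit 9: prefix='10' -> emit 'd', reset

Answer: 3 d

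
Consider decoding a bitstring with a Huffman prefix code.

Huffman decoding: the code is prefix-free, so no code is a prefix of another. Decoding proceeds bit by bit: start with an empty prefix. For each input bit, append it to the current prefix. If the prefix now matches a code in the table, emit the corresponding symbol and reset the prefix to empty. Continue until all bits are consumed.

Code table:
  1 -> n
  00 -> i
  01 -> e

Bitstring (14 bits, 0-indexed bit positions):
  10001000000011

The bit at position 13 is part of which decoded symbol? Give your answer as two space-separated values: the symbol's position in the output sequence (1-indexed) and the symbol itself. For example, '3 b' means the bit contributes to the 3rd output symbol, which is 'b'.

Answer: 8 n

Derivation:
Bit 0: prefix='1' -> emit 'n', reset
Bit 1: prefix='0' (no match yet)
Bit 2: prefix='00' -> emit 'i', reset
Bit 3: prefix='0' (no match yet)
Bit 4: prefix='01' -> emit 'e', reset
Bit 5: prefix='0' (no match yet)
Bit 6: prefix='00' -> emit 'i', reset
Bit 7: prefix='0' (no match yet)
Bit 8: prefix='00' -> emit 'i', reset
Bit 9: prefix='0' (no match yet)
Bit 10: prefix='00' -> emit 'i', reset
Bit 11: prefix='0' (no match yet)
Bit 12: prefix='01' -> emit 'e', reset
Bit 13: prefix='1' -> emit 'n', reset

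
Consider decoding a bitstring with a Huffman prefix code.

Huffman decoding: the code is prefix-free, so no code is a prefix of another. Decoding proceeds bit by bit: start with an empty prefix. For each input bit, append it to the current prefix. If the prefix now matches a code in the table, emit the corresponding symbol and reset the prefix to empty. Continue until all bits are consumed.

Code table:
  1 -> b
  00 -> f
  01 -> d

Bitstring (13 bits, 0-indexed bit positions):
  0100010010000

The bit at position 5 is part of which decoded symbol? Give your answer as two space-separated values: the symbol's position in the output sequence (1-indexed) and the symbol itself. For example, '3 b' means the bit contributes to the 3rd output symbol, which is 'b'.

Bit 0: prefix='0' (no match yet)
Bit 1: prefix='01' -> emit 'd', reset
Bit 2: prefix='0' (no match yet)
Bit 3: prefix='00' -> emit 'f', reset
Bit 4: prefix='0' (no match yet)
Bit 5: prefix='01' -> emit 'd', reset
Bit 6: prefix='0' (no match yet)
Bit 7: prefix='00' -> emit 'f', reset
Bit 8: prefix='1' -> emit 'b', reset
Bit 9: prefix='0' (no match yet)

Answer: 3 d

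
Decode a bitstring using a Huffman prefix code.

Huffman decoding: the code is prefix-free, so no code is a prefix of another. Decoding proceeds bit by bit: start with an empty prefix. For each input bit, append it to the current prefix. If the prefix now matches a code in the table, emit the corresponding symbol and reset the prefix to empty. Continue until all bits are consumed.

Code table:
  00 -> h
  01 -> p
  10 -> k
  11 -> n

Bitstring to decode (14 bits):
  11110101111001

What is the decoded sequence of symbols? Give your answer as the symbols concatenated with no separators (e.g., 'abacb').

Answer: nnppnkp

Derivation:
Bit 0: prefix='1' (no match yet)
Bit 1: prefix='11' -> emit 'n', reset
Bit 2: prefix='1' (no match yet)
Bit 3: prefix='11' -> emit 'n', reset
Bit 4: prefix='0' (no match yet)
Bit 5: prefix='01' -> emit 'p', reset
Bit 6: prefix='0' (no match yet)
Bit 7: prefix='01' -> emit 'p', reset
Bit 8: prefix='1' (no match yet)
Bit 9: prefix='11' -> emit 'n', reset
Bit 10: prefix='1' (no match yet)
Bit 11: prefix='10' -> emit 'k', reset
Bit 12: prefix='0' (no match yet)
Bit 13: prefix='01' -> emit 'p', reset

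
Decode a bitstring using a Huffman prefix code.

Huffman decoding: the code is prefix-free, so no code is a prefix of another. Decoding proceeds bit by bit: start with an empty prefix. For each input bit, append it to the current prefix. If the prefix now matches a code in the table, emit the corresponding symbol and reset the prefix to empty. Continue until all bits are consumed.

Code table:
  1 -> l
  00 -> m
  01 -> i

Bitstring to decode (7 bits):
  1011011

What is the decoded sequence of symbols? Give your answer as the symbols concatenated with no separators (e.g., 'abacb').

Bit 0: prefix='1' -> emit 'l', reset
Bit 1: prefix='0' (no match yet)
Bit 2: prefix='01' -> emit 'i', reset
Bit 3: prefix='1' -> emit 'l', reset
Bit 4: prefix='0' (no match yet)
Bit 5: prefix='01' -> emit 'i', reset
Bit 6: prefix='1' -> emit 'l', reset

Answer: lilil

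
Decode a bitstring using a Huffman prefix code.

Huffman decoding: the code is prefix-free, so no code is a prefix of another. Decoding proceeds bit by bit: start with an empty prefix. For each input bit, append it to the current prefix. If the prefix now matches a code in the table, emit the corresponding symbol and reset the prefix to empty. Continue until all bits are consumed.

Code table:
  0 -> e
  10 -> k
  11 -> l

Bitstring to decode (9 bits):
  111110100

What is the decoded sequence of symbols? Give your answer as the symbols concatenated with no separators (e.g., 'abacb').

Answer: llkke

Derivation:
Bit 0: prefix='1' (no match yet)
Bit 1: prefix='11' -> emit 'l', reset
Bit 2: prefix='1' (no match yet)
Bit 3: prefix='11' -> emit 'l', reset
Bit 4: prefix='1' (no match yet)
Bit 5: prefix='10' -> emit 'k', reset
Bit 6: prefix='1' (no match yet)
Bit 7: prefix='10' -> emit 'k', reset
Bit 8: prefix='0' -> emit 'e', reset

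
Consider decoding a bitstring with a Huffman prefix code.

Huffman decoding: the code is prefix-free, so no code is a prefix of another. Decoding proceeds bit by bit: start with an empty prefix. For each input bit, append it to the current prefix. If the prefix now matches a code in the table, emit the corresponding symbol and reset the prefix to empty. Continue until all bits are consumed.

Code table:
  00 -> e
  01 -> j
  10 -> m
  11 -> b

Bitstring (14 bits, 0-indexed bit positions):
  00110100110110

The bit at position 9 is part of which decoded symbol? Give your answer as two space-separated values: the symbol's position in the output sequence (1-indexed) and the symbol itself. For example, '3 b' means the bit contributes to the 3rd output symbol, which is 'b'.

Bit 0: prefix='0' (no match yet)
Bit 1: prefix='00' -> emit 'e', reset
Bit 2: prefix='1' (no match yet)
Bit 3: prefix='11' -> emit 'b', reset
Bit 4: prefix='0' (no match yet)
Bit 5: prefix='01' -> emit 'j', reset
Bit 6: prefix='0' (no match yet)
Bit 7: prefix='00' -> emit 'e', reset
Bit 8: prefix='1' (no match yet)
Bit 9: prefix='11' -> emit 'b', reset
Bit 10: prefix='0' (no match yet)
Bit 11: prefix='01' -> emit 'j', reset
Bit 12: prefix='1' (no match yet)
Bit 13: prefix='10' -> emit 'm', reset

Answer: 5 b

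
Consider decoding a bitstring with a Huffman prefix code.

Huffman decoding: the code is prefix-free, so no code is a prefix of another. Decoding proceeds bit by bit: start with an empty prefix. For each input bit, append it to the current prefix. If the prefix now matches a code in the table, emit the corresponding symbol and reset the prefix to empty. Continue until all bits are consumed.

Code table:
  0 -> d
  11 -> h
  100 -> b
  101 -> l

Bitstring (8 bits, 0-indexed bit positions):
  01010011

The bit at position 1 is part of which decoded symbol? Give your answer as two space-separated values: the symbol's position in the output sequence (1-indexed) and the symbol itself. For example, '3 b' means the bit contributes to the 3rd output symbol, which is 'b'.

Bit 0: prefix='0' -> emit 'd', reset
Bit 1: prefix='1' (no match yet)
Bit 2: prefix='10' (no match yet)
Bit 3: prefix='101' -> emit 'l', reset
Bit 4: prefix='0' -> emit 'd', reset
Bit 5: prefix='0' -> emit 'd', reset

Answer: 2 l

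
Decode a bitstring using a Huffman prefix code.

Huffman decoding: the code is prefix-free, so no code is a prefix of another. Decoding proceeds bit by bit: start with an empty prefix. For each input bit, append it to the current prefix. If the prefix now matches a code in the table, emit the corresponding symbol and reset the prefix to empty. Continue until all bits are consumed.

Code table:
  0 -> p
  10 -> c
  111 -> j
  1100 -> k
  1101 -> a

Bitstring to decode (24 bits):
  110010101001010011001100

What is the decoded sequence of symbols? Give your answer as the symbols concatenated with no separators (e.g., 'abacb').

Bit 0: prefix='1' (no match yet)
Bit 1: prefix='11' (no match yet)
Bit 2: prefix='110' (no match yet)
Bit 3: prefix='1100' -> emit 'k', reset
Bit 4: prefix='1' (no match yet)
Bit 5: prefix='10' -> emit 'c', reset
Bit 6: prefix='1' (no match yet)
Bit 7: prefix='10' -> emit 'c', reset
Bit 8: prefix='1' (no match yet)
Bit 9: prefix='10' -> emit 'c', reset
Bit 10: prefix='0' -> emit 'p', reset
Bit 11: prefix='1' (no match yet)
Bit 12: prefix='10' -> emit 'c', reset
Bit 13: prefix='1' (no match yet)
Bit 14: prefix='10' -> emit 'c', reset
Bit 15: prefix='0' -> emit 'p', reset
Bit 16: prefix='1' (no match yet)
Bit 17: prefix='11' (no match yet)
Bit 18: prefix='110' (no match yet)
Bit 19: prefix='1100' -> emit 'k', reset
Bit 20: prefix='1' (no match yet)
Bit 21: prefix='11' (no match yet)
Bit 22: prefix='110' (no match yet)
Bit 23: prefix='1100' -> emit 'k', reset

Answer: kcccpccpkk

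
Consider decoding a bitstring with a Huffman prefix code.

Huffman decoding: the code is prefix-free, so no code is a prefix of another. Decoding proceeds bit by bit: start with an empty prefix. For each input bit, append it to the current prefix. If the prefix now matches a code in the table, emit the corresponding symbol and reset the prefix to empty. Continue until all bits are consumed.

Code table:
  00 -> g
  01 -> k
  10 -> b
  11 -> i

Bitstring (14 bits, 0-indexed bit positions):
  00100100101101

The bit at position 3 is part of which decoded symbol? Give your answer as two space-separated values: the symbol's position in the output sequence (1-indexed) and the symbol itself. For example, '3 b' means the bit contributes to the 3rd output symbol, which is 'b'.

Answer: 2 b

Derivation:
Bit 0: prefix='0' (no match yet)
Bit 1: prefix='00' -> emit 'g', reset
Bit 2: prefix='1' (no match yet)
Bit 3: prefix='10' -> emit 'b', reset
Bit 4: prefix='0' (no match yet)
Bit 5: prefix='01' -> emit 'k', reset
Bit 6: prefix='0' (no match yet)
Bit 7: prefix='00' -> emit 'g', reset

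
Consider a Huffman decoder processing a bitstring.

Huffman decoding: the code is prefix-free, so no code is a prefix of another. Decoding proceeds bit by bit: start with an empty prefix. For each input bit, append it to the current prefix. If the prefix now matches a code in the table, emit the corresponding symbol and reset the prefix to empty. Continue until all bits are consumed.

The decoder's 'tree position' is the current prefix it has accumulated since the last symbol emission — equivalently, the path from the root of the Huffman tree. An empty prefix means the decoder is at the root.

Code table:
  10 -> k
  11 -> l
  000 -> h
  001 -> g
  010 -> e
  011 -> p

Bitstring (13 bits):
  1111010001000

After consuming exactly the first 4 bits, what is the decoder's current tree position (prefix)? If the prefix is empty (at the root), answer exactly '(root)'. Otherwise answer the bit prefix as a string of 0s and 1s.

Answer: (root)

Derivation:
Bit 0: prefix='1' (no match yet)
Bit 1: prefix='11' -> emit 'l', reset
Bit 2: prefix='1' (no match yet)
Bit 3: prefix='11' -> emit 'l', reset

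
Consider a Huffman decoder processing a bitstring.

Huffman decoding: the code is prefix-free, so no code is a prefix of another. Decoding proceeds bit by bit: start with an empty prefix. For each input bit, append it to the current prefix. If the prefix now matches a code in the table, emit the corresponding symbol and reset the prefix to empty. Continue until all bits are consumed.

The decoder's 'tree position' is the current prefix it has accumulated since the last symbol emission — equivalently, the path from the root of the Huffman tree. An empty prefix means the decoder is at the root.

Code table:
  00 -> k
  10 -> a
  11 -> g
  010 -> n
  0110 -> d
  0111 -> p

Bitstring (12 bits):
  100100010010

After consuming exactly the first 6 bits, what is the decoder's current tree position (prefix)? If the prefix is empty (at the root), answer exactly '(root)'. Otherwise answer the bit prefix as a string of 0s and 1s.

Answer: 0

Derivation:
Bit 0: prefix='1' (no match yet)
Bit 1: prefix='10' -> emit 'a', reset
Bit 2: prefix='0' (no match yet)
Bit 3: prefix='01' (no match yet)
Bit 4: prefix='010' -> emit 'n', reset
Bit 5: prefix='0' (no match yet)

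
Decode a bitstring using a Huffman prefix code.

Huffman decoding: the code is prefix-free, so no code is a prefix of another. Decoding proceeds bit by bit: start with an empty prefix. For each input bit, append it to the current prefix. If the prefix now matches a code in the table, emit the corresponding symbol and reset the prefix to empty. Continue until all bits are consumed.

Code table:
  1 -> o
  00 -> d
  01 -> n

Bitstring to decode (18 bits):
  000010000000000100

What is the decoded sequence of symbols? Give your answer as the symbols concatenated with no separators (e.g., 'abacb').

Answer: ddodddddod

Derivation:
Bit 0: prefix='0' (no match yet)
Bit 1: prefix='00' -> emit 'd', reset
Bit 2: prefix='0' (no match yet)
Bit 3: prefix='00' -> emit 'd', reset
Bit 4: prefix='1' -> emit 'o', reset
Bit 5: prefix='0' (no match yet)
Bit 6: prefix='00' -> emit 'd', reset
Bit 7: prefix='0' (no match yet)
Bit 8: prefix='00' -> emit 'd', reset
Bit 9: prefix='0' (no match yet)
Bit 10: prefix='00' -> emit 'd', reset
Bit 11: prefix='0' (no match yet)
Bit 12: prefix='00' -> emit 'd', reset
Bit 13: prefix='0' (no match yet)
Bit 14: prefix='00' -> emit 'd', reset
Bit 15: prefix='1' -> emit 'o', reset
Bit 16: prefix='0' (no match yet)
Bit 17: prefix='00' -> emit 'd', reset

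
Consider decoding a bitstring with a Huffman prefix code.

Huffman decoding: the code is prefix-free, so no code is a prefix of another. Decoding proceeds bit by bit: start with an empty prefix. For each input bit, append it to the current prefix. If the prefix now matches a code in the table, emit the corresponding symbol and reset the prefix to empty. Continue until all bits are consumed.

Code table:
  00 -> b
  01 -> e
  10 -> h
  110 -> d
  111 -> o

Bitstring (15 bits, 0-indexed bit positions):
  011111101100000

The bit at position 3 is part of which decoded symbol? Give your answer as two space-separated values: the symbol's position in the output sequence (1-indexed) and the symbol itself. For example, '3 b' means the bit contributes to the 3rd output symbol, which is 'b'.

Bit 0: prefix='0' (no match yet)
Bit 1: prefix='01' -> emit 'e', reset
Bit 2: prefix='1' (no match yet)
Bit 3: prefix='11' (no match yet)
Bit 4: prefix='111' -> emit 'o', reset
Bit 5: prefix='1' (no match yet)
Bit 6: prefix='11' (no match yet)
Bit 7: prefix='110' -> emit 'd', reset

Answer: 2 o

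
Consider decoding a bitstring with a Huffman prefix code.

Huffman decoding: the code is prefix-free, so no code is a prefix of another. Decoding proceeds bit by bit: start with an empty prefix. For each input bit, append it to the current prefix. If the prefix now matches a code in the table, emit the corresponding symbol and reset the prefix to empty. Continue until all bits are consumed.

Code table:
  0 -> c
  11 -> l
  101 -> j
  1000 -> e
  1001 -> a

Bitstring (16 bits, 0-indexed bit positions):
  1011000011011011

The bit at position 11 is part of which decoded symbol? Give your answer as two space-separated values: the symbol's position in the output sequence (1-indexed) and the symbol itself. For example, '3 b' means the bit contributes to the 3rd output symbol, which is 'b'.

Answer: 6 l

Derivation:
Bit 0: prefix='1' (no match yet)
Bit 1: prefix='10' (no match yet)
Bit 2: prefix='101' -> emit 'j', reset
Bit 3: prefix='1' (no match yet)
Bit 4: prefix='10' (no match yet)
Bit 5: prefix='100' (no match yet)
Bit 6: prefix='1000' -> emit 'e', reset
Bit 7: prefix='0' -> emit 'c', reset
Bit 8: prefix='1' (no match yet)
Bit 9: prefix='11' -> emit 'l', reset
Bit 10: prefix='0' -> emit 'c', reset
Bit 11: prefix='1' (no match yet)
Bit 12: prefix='11' -> emit 'l', reset
Bit 13: prefix='0' -> emit 'c', reset
Bit 14: prefix='1' (no match yet)
Bit 15: prefix='11' -> emit 'l', reset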